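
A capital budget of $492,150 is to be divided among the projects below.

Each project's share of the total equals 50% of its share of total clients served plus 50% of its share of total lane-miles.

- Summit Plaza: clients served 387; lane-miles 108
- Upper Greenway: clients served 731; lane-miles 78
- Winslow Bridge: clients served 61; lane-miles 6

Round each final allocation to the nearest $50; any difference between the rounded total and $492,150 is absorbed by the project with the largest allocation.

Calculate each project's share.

Totals — clients served 1,179, lane-miles 192.
Combined weights (50% clients served + 50% lane-miles): Summit Plaza 0.4454; Upper Greenway 0.5131; Winslow Bridge 0.0415.
Pro-rata amounts: Summit Plaza 219,189.90; Upper Greenway 252,538.64; Winslow Bridge 20,421.46.
After rounding ($50): Summit Plaza $219,200; Upper Greenway $252,550; Winslow Bridge $20,400. Sum = $492,150.
No rounding difference to absorb.

Summit Plaza: $219,200 | Upper Greenway: $252,550 | Winslow Bridge: $20,400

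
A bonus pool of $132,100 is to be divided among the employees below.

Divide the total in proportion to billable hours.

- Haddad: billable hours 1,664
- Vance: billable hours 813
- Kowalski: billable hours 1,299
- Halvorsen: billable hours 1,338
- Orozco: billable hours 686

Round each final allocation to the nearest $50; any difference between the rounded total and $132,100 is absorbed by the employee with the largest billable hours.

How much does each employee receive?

Combined billable hours = 5,800.
Raw shares: Haddad 1,664/5,800 × $132,100 = 37,899.03; Vance 813/5,800 × $132,100 = 18,516.78; Kowalski 1,299/5,800 × $132,100 = 29,585.84; Halvorsen 1,338/5,800 × $132,100 = 30,474.10; Orozco 686/5,800 × $132,100 = 15,624.24.
Rounded to nearest $50: Haddad $37,900; Vance $18,500; Kowalski $29,600; Halvorsen $30,450; Orozco $15,600. Sum = $132,050.
Difference $132,100 − $132,050 = +$50 applied to largest billable hours (Haddad): Haddad becomes $37,950.

Haddad: $37,950; Vance: $18,500; Kowalski: $29,600; Halvorsen: $30,450; Orozco: $15,600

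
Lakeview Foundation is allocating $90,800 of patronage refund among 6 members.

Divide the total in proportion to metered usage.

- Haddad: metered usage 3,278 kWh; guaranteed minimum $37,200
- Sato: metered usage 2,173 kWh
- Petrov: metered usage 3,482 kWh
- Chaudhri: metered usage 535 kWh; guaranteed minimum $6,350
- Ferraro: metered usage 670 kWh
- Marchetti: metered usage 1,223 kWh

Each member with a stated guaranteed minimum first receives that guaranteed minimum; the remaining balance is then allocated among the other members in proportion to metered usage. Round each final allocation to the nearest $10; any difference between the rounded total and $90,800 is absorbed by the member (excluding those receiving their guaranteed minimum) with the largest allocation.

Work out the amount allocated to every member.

Haddad: $37,200; Sato: $13,600; Petrov: $21,800; Chaudhri: $6,350; Ferraro: $4,190; Marchetti: $7,660

Minimums first: Haddad $37,200; Chaudhri $6,350. Balance $47,250.
Balance split over remaining metered usage 7,548: Sato 13,602.84 → $13,600; Petrov 21,797.10 → $21,800; Ferraro 4,194.16 → $4,190; Marchetti 7,655.90 → $7,660.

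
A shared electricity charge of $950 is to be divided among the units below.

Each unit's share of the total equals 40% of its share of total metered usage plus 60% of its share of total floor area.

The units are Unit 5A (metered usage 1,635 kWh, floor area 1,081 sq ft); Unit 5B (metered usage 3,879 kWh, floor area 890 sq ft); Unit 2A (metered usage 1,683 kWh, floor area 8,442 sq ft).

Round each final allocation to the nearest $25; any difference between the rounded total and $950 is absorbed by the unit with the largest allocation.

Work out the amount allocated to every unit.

Unit 5A: $150 · Unit 5B: $250 · Unit 2A: $550

Totals — metered usage 7,197, floor area 10,413.
Blended shares (40% metered usage + 60% floor area): Unit 5A 0.1532; Unit 5B 0.2669; Unit 2A 0.5800.
Raw shares: Unit 5A 145.50; Unit 5B 253.53; Unit 2A 550.97.
Rounded to nearest $25: Unit 5A $150; Unit 5B $250; Unit 2A $550. Sum = $950.
No rounding difference to absorb.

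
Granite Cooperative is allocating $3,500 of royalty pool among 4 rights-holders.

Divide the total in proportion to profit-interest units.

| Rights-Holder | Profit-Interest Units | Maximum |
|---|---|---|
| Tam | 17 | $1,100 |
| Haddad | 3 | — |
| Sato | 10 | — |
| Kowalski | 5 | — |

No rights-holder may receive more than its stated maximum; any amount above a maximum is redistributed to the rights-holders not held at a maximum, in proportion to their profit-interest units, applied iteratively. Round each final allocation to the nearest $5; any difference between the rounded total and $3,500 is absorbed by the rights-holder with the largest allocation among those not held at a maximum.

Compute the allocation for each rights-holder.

Sum of profit-interest units: 35.
Proportional shares (ignoring caps): Tam 1,700.00; Haddad 300.00; Sato 1,000.00; Kowalski 500.00.
Held at cap: Tam ($1,100); remaining pool $2,400 reallocated over remaining profit-interest units 18.
Remaining shares: Haddad 400.00 → $400; Sato 1,333.33 → $1,335; Kowalski 666.67 → $665.

Tam: $1,100; Haddad: $400; Sato: $1,335; Kowalski: $665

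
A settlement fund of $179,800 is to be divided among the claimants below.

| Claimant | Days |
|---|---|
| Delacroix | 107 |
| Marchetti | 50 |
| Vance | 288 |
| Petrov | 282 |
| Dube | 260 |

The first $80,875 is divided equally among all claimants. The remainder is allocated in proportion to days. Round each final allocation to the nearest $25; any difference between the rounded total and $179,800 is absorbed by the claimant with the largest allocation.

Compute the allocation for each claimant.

$80,875 shared equally gives $16,175 per claimant.
Remainder $98,925 by days (total 987): Delacroix 10,724.39 → $10,725; Marchetti 5,011.40 → $5,000; Vance 28,865.65 → $28,875; Petrov 28,264.29 → $28,275; Dube 26,059.27 → $26,050.
Totals: Delacroix $16,175 + $10,725 = $26,900; Marchetti $16,175 + $5,000 = $21,175; Vance $16,175 + $28,875 = $45,050; Petrov $16,175 + $28,275 = $44,450; Dube $16,175 + $26,050 = $42,225.

Delacroix: $26,900 | Marchetti: $21,175 | Vance: $45,050 | Petrov: $44,450 | Dube: $42,225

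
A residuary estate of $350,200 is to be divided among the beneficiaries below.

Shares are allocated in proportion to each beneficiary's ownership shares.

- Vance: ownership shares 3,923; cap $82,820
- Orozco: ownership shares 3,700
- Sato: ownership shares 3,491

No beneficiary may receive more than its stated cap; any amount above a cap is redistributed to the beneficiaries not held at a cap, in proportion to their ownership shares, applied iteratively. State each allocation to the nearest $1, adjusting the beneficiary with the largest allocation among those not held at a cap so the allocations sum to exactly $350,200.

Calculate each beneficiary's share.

Combined ownership shares = 11,114.
Pro-rata shares before constraints: Vance 123,612.97; Orozco 116,586.29; Sato 110,000.74.
Capped: Vance ($82,820); remaining pool $267,380 reallocated over remaining ownership shares 7,191.
Remaining shares: Orozco 137,575.58 → $137,576; Sato 129,804.42 → $129,804.

Vance: $82,820; Orozco: $137,576; Sato: $129,804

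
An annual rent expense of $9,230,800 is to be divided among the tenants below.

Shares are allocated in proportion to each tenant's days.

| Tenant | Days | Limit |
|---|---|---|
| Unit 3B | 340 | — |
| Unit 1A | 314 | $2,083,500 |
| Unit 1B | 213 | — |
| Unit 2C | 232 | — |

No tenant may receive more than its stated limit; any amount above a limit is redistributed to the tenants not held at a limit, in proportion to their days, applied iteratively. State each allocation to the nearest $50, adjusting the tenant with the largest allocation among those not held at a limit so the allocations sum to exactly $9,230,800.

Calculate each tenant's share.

Total days = 1,099.
Proportional shares (ignoring caps): Unit 3B 2,855,752.50; Unit 1A 2,637,371.43; Unit 1B 1,789,044.95; Unit 2C 1,948,631.12.
Capped: Unit 1A ($2,083,500); residual $7,147,300 reallocated over remaining days 785.
Remaining shares: Unit 3B 3,095,645.86 → $3,095,650; Unit 1B 1,939,331.08 → $1,939,350; Unit 2C 2,112,323.06 → $2,112,300.

Unit 3B: $3,095,650 · Unit 1A: $2,083,500 · Unit 1B: $1,939,350 · Unit 2C: $2,112,300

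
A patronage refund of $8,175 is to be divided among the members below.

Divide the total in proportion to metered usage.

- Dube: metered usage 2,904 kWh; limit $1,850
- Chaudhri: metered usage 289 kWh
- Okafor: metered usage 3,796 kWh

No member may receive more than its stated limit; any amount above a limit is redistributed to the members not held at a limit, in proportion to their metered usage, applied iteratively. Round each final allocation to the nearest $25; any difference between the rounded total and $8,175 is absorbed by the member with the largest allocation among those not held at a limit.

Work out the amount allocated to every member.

Dube: $1,850 · Chaudhri: $450 · Okafor: $5,875

Combined metered usage = 6,989.
Pro-rata shares before constraints: Dube 3,396.79; Chaudhri 338.04; Okafor 4,440.16.
Held at cap: Dube ($1,850); remaining pool $6,325 reallocated over remaining metered usage 4,085.
Remaining shares: Chaudhri 447.47 → $450; Okafor 5,877.53 → $5,875.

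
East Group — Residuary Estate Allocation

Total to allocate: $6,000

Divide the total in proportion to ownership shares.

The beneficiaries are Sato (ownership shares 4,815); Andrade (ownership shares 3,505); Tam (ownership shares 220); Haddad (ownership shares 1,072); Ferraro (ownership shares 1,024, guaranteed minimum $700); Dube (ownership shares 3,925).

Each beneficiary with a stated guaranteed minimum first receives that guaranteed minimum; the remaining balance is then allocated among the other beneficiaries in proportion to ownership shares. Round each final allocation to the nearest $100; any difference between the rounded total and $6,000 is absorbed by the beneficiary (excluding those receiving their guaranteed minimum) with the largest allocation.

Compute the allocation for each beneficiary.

Sato: $1,900 | Andrade: $1,400 | Tam: $100 | Haddad: $400 | Ferraro: $700 | Dube: $1,500

Minimums first: Ferraro $700. Remaining pool $5,300.
Remaining pool split over remaining ownership shares 13,537: Sato 1,885.17 → $1,900; Andrade 1,372.28 → $1,400; Tam 86.13 → $100; Haddad 419.71 → $400; Dube 1,536.71 → $1,500.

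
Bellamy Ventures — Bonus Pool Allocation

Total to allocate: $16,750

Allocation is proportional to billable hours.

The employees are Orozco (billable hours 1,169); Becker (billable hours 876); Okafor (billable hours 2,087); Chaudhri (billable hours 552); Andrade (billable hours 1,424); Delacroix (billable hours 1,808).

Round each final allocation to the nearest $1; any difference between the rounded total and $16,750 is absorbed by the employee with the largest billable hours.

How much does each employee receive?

Orozco: $2,474 · Becker: $1,854 · Okafor: $4,415 · Chaudhri: $1,168 · Andrade: $3,013 · Delacroix: $3,826

Total billable hours = 7,916.
Unrounded shares: Orozco 1,169/7,916 × $16,750 = 2,473.57; Becker 876/7,916 × $16,750 = 1,853.59; Okafor 2,087/7,916 × $16,750 = 4,416.02; Chaudhri 552/7,916 × $16,750 = 1,168.01; Andrade 1,424/7,916 × $16,750 = 3,013.14; Delacroix 1,808/7,916 × $16,750 = 3,825.67.
After rounding ($1): Orozco $2,474; Becker $1,854; Okafor $4,416; Chaudhri $1,168; Andrade $3,013; Delacroix $3,826. Sum = $16,751.
Difference $16,750 − $16,751 = −$1 applied to largest billable hours (Okafor): Okafor becomes $4,415.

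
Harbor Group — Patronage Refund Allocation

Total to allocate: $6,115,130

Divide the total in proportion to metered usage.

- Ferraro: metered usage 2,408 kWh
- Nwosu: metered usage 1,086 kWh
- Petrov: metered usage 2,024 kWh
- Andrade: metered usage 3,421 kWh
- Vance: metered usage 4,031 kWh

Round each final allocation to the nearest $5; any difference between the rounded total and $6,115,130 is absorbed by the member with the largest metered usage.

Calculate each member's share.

Ferraro: $1,135,330; Nwosu: $512,030; Petrov: $954,280; Andrade: $1,612,940; Vance: $1,900,550

Metered usage total: 12,970.
Pro-rata amounts: Ferraro 2,408/12,970 × $6,115,130 = 1,135,330.23; Nwosu 1,086/12,970 × $6,115,130 = 512,030.16; Petrov 2,024/12,970 × $6,115,130 = 954,280.89; Andrade 3,421/12,970 × $6,115,130 = 1,612,942.15; Vance 4,031/12,970 × $6,115,130 = 1,900,546.57.
Rounded to nearest $5: Ferraro $1,135,330; Nwosu $512,030; Petrov $954,280; Andrade $1,612,940; Vance $1,900,545. Sum = $6,115,125.
Difference $6,115,130 − $6,115,125 = +$5 applied to largest metered usage (Vance): Vance becomes $1,900,550.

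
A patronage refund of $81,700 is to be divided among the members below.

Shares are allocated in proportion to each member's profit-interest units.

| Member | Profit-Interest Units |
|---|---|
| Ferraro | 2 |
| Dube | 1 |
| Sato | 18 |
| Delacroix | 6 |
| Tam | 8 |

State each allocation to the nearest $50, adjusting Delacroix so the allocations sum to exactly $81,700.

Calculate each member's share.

Ferraro: $4,650 · Dube: $2,350 · Sato: $42,000 · Delacroix: $14,050 · Tam: $18,650

Profit-interest units total: 35.
Proportional shares: Ferraro 2/35 × $81,700 = 4,668.57; Dube 1/35 × $81,700 = 2,334.29; Sato 18/35 × $81,700 = 42,017.14; Delacroix 6/35 × $81,700 = 14,005.71; Tam 8/35 × $81,700 = 18,674.29.
At nearest $50: Ferraro $4,650; Dube $2,350; Sato $42,000; Delacroix $14,000; Tam $18,650. Sum = $81,650.
Difference $81,700 − $81,650 = +$50 applied to Delacroix: Delacroix becomes $14,050.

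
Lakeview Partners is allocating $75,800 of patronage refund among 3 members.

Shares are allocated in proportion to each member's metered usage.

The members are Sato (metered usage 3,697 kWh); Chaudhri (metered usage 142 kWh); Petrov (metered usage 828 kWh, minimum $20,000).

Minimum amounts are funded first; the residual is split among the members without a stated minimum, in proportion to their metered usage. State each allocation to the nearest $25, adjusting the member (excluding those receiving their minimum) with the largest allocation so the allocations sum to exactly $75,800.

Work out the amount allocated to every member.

Sato: $53,725 | Chaudhri: $2,075 | Petrov: $20,000

Fund the minimums — Petrov $20,000. Residual $55,800.
Residual split over remaining metered usage 3,839: Sato 53,736.03 → $53,725; Chaudhri 2,063.97 → $2,075.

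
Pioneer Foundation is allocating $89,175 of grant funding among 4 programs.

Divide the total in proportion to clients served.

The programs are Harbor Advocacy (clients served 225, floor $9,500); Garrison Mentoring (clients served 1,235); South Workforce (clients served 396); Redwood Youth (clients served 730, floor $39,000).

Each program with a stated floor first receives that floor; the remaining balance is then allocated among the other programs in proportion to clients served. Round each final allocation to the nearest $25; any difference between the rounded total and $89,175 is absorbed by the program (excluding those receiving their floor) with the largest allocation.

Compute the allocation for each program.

Harbor Advocacy: $9,500 | Garrison Mentoring: $30,800 | South Workforce: $9,875 | Redwood Youth: $39,000

Minimums first: Harbor Advocacy $9,500; Redwood Youth $39,000. Balance $40,675.
Balance split over remaining clients served 1,631: Garrison Mentoring 30,799.28 → $30,800; South Workforce 9,875.72 → $9,875.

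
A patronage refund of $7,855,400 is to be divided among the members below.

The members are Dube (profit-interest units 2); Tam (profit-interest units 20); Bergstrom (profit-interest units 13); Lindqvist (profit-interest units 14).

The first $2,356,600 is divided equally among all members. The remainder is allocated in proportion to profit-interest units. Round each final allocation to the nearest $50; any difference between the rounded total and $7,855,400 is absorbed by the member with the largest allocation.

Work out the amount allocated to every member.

Equal tier: $2,356,600 ÷ 4 = $589,150 apiece.
Remainder $5,498,800 by profit-interest units (total 49): Dube 224,440.82 → $224,450; Tam 2,244,408.16 → $2,244,400; Bergstrom 1,458,865.31 → $1,458,850; Lindqvist 1,571,085.71 → $1,571,100.
Totals: Dube $589,150 + $224,450 = $813,600; Tam $589,150 + $2,244,400 = $2,833,550; Bergstrom $589,150 + $1,458,850 = $2,048,000; Lindqvist $589,150 + $1,571,100 = $2,160,250.

Dube: $813,600 · Tam: $2,833,550 · Bergstrom: $2,048,000 · Lindqvist: $2,160,250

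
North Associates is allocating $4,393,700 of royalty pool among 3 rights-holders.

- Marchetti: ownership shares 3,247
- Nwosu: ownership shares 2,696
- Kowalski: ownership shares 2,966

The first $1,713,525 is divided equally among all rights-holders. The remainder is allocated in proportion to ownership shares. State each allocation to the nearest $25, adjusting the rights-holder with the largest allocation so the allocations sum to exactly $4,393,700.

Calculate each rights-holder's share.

Equal tier: $1,713,525 ÷ 3 = $571,175 apiece.
Remainder $2,680,175 by ownership shares (total 8,909): Marchetti 976,824.36 → $976,825; Nwosu 811,062.05 → $811,050; Kowalski 892,288.59 → $892,300.
Totals: Marchetti $571,175 + $976,825 = $1,548,000; Nwosu $571,175 + $811,050 = $1,382,225; Kowalski $571,175 + $892,300 = $1,463,475.

Marchetti: $1,548,000; Nwosu: $1,382,225; Kowalski: $1,463,475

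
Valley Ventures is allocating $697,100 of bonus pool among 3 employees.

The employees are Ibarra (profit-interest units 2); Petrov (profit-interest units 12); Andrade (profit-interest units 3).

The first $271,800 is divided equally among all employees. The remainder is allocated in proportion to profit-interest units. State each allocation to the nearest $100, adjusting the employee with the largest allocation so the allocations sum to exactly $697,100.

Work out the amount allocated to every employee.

$271,800 shared equally gives $90,600 per employee.
Remainder $425,300 by profit-interest units (total 17): Ibarra 50,035.29 → $50,000; Petrov 300,211.76 → $300,200; Andrade 75,052.94 → $75,100.
Totals: Ibarra $90,600 + $50,000 = $140,600; Petrov $90,600 + $300,200 = $390,800; Andrade $90,600 + $75,100 = $165,700.

Ibarra: $140,600 | Petrov: $390,800 | Andrade: $165,700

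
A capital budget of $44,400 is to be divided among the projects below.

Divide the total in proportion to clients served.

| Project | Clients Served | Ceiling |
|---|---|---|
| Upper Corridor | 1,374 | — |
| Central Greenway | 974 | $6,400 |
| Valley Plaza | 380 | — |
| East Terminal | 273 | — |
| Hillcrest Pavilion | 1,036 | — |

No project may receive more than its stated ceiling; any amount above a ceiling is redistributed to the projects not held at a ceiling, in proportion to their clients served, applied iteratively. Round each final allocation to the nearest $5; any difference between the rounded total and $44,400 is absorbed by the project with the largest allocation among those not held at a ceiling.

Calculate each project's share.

Upper Corridor: $17,045 | Central Greenway: $6,400 | Valley Plaza: $4,715 | East Terminal: $3,385 | Hillcrest Pavilion: $12,855

Combined clients served = 4,037.
Proportional shares (ignoring caps): Upper Corridor 15,111.62; Central Greenway 10,712.31; Valley Plaza 4,179.34; East Terminal 3,002.53; Hillcrest Pavilion 11,394.20.
Held at cap: Central Greenway ($6,400); remaining pool $38,000 reallocated over remaining clients served 3,063.
Remaining shares: Upper Corridor 17,046.03 → $17,045; Valley Plaza 4,714.33 → $4,715; East Terminal 3,386.88 → $3,385; Hillcrest Pavilion 12,852.76 → $12,855.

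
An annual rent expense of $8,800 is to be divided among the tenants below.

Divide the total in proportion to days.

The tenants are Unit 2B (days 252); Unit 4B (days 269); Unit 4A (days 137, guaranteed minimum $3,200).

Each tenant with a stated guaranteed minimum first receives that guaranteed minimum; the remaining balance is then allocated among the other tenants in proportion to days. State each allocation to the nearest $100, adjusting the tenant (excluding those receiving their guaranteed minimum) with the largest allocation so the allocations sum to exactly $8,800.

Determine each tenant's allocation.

Unit 2B: $2,700; Unit 4B: $2,900; Unit 4A: $3,200

Guaranteed amounts: Unit 4A $3,200. Balance $5,600.
Balance split over remaining days 521: Unit 2B 2,708.64 → $2,700; Unit 4B 2,891.36 → $2,900.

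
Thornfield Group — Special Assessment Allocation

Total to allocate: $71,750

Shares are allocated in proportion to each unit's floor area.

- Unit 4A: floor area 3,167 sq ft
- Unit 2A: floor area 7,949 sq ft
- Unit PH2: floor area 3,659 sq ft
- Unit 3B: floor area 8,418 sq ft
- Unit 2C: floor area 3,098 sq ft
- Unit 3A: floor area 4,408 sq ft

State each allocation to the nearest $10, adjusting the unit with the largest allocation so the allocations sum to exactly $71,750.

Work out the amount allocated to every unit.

Sum of floor area: 30,699.
Pro-rata amounts: Unit 4A 3,167/30,699 × $71,750 = 7,401.94; Unit 2A 7,949/30,699 × $71,750 = 18,578.48; Unit PH2 3,659/30,699 × $71,750 = 8,551.85; Unit 3B 8,418/30,699 × $71,750 = 19,674.63; Unit 2C 3,098/30,699 × $71,750 = 7,240.68; Unit 3A 4,408/30,699 × $71,750 = 10,302.42.
After rounding ($10): Unit 4A $7,400; Unit 2A $18,580; Unit PH2 $8,550; Unit 3B $19,670; Unit 2C $7,240; Unit 3A $10,300. Sum = $71,740.
Difference $71,750 − $71,740 = +$10 applied to largest allocation (Unit 3B): Unit 3B becomes $19,680.

Unit 4A: $7,400; Unit 2A: $18,580; Unit PH2: $8,550; Unit 3B: $19,680; Unit 2C: $7,240; Unit 3A: $10,300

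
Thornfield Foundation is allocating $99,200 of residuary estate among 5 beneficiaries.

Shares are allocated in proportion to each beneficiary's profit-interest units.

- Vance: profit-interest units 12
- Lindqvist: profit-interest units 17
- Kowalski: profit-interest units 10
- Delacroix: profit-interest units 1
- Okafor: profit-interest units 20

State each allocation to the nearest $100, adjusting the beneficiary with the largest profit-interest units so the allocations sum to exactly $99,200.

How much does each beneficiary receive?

Sum of profit-interest units: 12 + 17 + 10 + 1 + 20 = 60.
Proportional shares: Vance 19,840.00; Lindqvist 28,106.67; Kowalski 16,533.33; Delacroix 1,653.33; Okafor 33,066.67.
At nearest $100: Vance $19,800; Lindqvist $28,100; Kowalski $16,500; Delacroix $1,700; Okafor $33,100. Sum = $99,200.
Sum already equals the total — no adjustment.

Vance: $19,800 · Lindqvist: $28,100 · Kowalski: $16,500 · Delacroix: $1,700 · Okafor: $33,100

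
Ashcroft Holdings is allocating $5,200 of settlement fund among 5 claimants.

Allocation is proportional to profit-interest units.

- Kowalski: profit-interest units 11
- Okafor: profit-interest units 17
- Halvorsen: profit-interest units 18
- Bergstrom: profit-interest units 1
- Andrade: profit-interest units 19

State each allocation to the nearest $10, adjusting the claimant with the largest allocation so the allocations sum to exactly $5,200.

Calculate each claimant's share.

Sum of profit-interest units: 66.
Unrounded shares: Kowalski 11/66 × $5,200 = 866.67; Okafor 17/66 × $5,200 = 1,339.39; Halvorsen 18/66 × $5,200 = 1,418.18; Bergstrom 1/66 × $5,200 = 78.79; Andrade 19/66 × $5,200 = 1,496.97.
After rounding ($10): Kowalski $870; Okafor $1,340; Halvorsen $1,420; Bergstrom $80; Andrade $1,500. Sum = $5,210.
Difference $5,200 − $5,210 = −$10 applied to largest allocation (Andrade): Andrade becomes $1,490.

Kowalski: $870 | Okafor: $1,340 | Halvorsen: $1,420 | Bergstrom: $80 | Andrade: $1,490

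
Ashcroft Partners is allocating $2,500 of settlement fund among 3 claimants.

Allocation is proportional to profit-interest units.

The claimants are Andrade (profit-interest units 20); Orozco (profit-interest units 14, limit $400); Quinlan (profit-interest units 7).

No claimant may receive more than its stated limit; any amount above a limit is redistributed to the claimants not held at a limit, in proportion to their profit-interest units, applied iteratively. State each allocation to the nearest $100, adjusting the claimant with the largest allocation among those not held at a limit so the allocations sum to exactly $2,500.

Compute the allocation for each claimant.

Andrade: $1,600; Orozco: $400; Quinlan: $500

Total profit-interest units = 41.
Proportional shares (ignoring caps): Andrade 1,219.51; Orozco 853.66; Quinlan 426.83.
Cap binds for Orozco ($400); balance $2,100 reallocated over remaining profit-interest units 27.
Remaining shares: Andrade 1,555.56 → $1,600; Quinlan 544.44 → $500.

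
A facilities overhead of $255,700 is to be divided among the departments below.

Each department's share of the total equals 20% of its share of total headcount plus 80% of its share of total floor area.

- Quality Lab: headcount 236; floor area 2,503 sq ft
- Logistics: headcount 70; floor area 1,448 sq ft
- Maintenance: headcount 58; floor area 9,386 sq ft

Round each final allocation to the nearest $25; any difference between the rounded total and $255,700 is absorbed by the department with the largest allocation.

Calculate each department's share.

Totals — headcount 364, floor area 13,337.
Combined weights (20% headcount + 80% floor area): Quality Lab 0.2798; Logistics 0.1253; Maintenance 0.5949.
Unrounded shares: Quality Lab 71,547.17; Logistics 32,043.72; Maintenance 152,109.10.
After rounding ($25): Quality Lab $71,550; Logistics $32,050; Maintenance $152,100. Sum = $255,700.
Sum already equals the total — no adjustment.

Quality Lab: $71,550; Logistics: $32,050; Maintenance: $152,100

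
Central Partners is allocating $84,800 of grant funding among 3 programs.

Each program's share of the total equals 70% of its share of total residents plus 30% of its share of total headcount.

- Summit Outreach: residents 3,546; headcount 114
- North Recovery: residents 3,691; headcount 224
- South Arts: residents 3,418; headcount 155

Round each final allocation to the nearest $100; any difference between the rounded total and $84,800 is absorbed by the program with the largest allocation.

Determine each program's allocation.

Totals — residents 10,655, headcount 493.
Combined weights (70% residents + 30% headcount): Summit Outreach 0.3023; North Recovery 0.3788; South Arts 0.3189.
Unrounded shares: Summit Outreach 25,637.77; North Recovery 32,121.85; South Arts 27,040.37.
At nearest $100: Summit Outreach $25,600; North Recovery $32,100; South Arts $27,000. Sum = $84,700.
Difference $84,800 − $84,700 = +$100 applied to largest allocation (North Recovery): North Recovery becomes $32,200.

Summit Outreach: $25,600 · North Recovery: $32,200 · South Arts: $27,000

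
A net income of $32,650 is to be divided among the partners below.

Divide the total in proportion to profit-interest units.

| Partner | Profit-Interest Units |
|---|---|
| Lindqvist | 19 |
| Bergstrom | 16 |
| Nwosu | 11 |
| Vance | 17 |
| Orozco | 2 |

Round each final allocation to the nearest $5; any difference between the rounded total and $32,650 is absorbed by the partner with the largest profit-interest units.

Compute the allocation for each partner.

Lindqvist: $9,545 · Bergstrom: $8,035 · Nwosu: $5,525 · Vance: $8,540 · Orozco: $1,005

Profit-interest units total: 19 + 16 + 11 + 17 + 2 = 65.
Raw shares: Lindqvist 9,543.85; Bergstrom 8,036.92; Nwosu 5,525.38; Vance 8,539.23; Orozco 1,004.62.
Rounded to nearest $5: Lindqvist $9,545; Bergstrom $8,035; Nwosu $5,525; Vance $8,540; Orozco $1,005. Sum = $32,650.
No rounding difference to absorb.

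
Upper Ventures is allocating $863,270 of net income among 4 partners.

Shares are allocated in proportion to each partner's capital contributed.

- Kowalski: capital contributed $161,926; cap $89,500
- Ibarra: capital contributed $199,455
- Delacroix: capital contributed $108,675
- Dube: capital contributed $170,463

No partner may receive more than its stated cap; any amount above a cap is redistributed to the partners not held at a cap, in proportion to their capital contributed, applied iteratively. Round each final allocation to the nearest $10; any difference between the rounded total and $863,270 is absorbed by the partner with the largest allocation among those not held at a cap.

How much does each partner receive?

Kowalski: $89,500; Ibarra: $322,470; Delacroix: $175,700; Dube: $275,600

Combined capital contributed = 640,519.
Pro-rata shares before constraints: Kowalski 218,238.43; Ibarra 268,818.75; Delacroix 146,468.52; Dube 229,744.31.
Held at cap: Kowalski ($89,500); residual $773,770 reallocated over remaining capital contributed 478,593.
Shares after redistribution: Ibarra 322,470.86 → $322,470; Delacroix 175,701.39 → $175,700; Dube 275,597.75 → $275,600.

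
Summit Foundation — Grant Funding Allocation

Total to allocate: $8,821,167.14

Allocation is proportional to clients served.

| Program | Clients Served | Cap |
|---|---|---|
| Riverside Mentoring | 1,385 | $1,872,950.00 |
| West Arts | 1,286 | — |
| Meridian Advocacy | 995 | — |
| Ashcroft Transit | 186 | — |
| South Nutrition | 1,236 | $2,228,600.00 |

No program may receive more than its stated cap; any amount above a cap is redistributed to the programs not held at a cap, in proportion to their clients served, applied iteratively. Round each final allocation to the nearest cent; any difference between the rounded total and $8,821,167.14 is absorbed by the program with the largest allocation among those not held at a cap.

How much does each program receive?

Clients served total: 5,088.
Unconstrained shares: Riverside Mentoring 2,401,202.1401; West Arts 2,229,563.8644; Meridian Advocacy 1,725,051.3570; Ashcroft Transit 322,471.9120; South Nutrition 2,142,877.8666.
Cap binds for Riverside Mentoring ($1,872,950.00); remaining pool $6,948,217.14 reallocated over remaining clients served 3,703.
Cap binds for South Nutrition ($2,228,600.00); remaining pool $4,719,617.14 reallocated over remaining clients served 2,467.
Remaining shares: West Arts 2,460,246.3081 → $2,460,246.31; Meridian Advocacy 1,903,534.2741 → $1,903,534.27; Ashcroft Transit 355,836.5578 → $355,836.56.

Riverside Mentoring: $1,872,950.00 · West Arts: $2,460,246.31 · Meridian Advocacy: $1,903,534.27 · Ashcroft Transit: $355,836.56 · South Nutrition: $2,228,600.00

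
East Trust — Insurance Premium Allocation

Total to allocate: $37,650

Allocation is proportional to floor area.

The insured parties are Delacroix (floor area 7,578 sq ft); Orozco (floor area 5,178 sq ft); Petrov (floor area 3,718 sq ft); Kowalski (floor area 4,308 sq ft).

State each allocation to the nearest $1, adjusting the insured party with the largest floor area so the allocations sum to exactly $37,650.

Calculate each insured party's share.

Delacroix: $13,728 | Orozco: $9,381 | Petrov: $6,736 | Kowalski: $7,805

Floor area total: 20,782.
Proportional shares: Delacroix 7,578/20,782 × $37,650 = 13,728.79; Orozco 5,178/20,782 × $37,650 = 9,380.80; Petrov 3,718/20,782 × $37,650 = 6,735.77; Kowalski 4,308/20,782 × $37,650 = 7,804.65.
After rounding ($1): Delacroix $13,729; Orozco $9,381; Petrov $6,736; Kowalski $7,805. Sum = $37,651.
Difference $37,650 − $37,651 = −$1 applied to largest floor area (Delacroix): Delacroix becomes $13,728.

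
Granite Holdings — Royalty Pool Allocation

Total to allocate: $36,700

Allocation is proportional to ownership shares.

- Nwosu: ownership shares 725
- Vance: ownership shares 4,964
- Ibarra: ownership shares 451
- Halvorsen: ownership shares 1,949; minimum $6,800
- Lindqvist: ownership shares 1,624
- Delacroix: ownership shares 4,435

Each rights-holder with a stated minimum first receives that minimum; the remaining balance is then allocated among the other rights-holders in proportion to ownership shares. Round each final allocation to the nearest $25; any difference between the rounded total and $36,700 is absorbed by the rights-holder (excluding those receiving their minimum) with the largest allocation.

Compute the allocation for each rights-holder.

Nwosu: $1,775; Vance: $12,175; Ibarra: $1,100; Halvorsen: $6,800; Lindqvist: $3,975; Delacroix: $10,875

Guaranteed amounts: Halvorsen $6,800. Balance $29,900.
Balance split over remaining ownership shares 12,199: Nwosu 1,776.99 → $1,775; Vance 12,166.87 → $12,175; Ibarra 1,105.41 → $1,100; Lindqvist 3,980.46 → $3,975; Delacroix 10,870.28 → $10,875.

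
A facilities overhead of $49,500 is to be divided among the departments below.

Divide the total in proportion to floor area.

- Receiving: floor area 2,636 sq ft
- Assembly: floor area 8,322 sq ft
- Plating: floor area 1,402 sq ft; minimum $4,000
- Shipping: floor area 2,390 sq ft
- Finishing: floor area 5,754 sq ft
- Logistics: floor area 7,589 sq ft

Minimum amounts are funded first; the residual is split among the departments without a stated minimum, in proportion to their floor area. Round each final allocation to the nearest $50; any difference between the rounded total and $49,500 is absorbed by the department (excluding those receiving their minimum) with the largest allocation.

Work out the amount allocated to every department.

Receiving: $4,500 · Assembly: $14,200 · Plating: $4,000 · Shipping: $4,050 · Finishing: $9,800 · Logistics: $12,950

Fund the minimums — Plating $4,000. Balance $45,500.
Balance split over remaining floor area 26,691: Receiving 4,493.57 → $4,500; Assembly 14,186.47 → $14,200; Shipping 4,074.22 → $4,050; Finishing 9,808.81 → $9,800; Logistics 12,936.93 → $12,950.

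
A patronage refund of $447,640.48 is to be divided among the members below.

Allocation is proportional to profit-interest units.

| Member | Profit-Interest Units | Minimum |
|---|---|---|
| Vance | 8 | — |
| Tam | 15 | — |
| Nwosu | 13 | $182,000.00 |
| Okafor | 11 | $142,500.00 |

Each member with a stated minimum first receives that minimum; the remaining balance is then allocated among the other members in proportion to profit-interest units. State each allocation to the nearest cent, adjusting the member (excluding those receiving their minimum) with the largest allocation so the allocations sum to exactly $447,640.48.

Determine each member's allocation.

Vance: $42,831.47 | Tam: $80,309.01 | Nwosu: $182,000.00 | Okafor: $142,500.00

Fund the minimums — Nwosu $182,000.00; Okafor $142,500.00. Residual $123,140.48.
Residual split over remaining profit-interest units 23: Vance 42,831.4713 → $42,831.47; Tam 80,309.0087 → $80,309.01.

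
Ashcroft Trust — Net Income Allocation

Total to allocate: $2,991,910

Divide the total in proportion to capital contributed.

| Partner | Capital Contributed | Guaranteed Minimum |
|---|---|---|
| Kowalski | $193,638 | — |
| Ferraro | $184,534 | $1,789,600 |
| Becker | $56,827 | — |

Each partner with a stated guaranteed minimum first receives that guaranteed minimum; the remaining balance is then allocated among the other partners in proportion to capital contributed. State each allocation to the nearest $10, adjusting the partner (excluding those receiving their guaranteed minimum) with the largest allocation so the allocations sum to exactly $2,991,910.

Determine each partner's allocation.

Kowalski: $929,520 · Ferraro: $1,789,600 · Becker: $272,790

Guaranteed amounts: Ferraro $1,789,600. Residual $1,202,310.
Residual split over remaining capital contributed 250,465: Kowalski 929,522.70 → $929,520; Becker 272,787.30 → $272,790.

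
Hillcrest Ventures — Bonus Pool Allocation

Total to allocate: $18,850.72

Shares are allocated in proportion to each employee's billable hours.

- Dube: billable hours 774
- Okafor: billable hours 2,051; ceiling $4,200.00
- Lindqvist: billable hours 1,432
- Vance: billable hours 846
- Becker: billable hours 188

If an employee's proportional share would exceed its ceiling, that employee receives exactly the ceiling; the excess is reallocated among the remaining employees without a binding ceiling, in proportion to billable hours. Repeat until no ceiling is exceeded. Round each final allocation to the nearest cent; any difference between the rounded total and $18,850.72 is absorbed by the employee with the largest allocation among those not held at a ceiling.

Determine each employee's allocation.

Sum of billable hours: 5,291.
Proportional shares (ignoring caps): Dube 2,757.5992; Okafor 7,307.2816; Lindqvist 5,101.9148; Vance 3,014.1200; Becker 669.8045.
Cap binds for Okafor ($4,200.00); residual $14,650.72 reallocated over remaining billable hours 3,240.
Redistributed shares: Dube 3,499.8942 → $3,499.89; Lindqvist 6,475.2565 → $6,475.26; Vance 3,825.4658 → $3,825.47; Becker 850.1035 → $850.10.

Dube: $3,499.89 · Okafor: $4,200.00 · Lindqvist: $6,475.26 · Vance: $3,825.47 · Becker: $850.10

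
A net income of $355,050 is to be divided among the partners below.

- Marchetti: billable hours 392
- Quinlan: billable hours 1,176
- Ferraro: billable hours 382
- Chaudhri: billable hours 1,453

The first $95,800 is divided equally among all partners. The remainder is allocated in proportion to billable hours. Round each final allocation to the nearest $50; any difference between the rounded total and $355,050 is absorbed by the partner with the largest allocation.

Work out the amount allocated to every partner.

First tranche $95,800 split equally: $23,950 each.
Remainder $259,250 by billable hours (total 3,403): Marchetti 29,863.65 → $29,850; Quinlan 89,590.95 → $89,600; Ferraro 29,101.82 → $29,100; Chaudhri 110,693.58 → $110,700.
Totals: Marchetti $23,950 + $29,850 = $53,800; Quinlan $23,950 + $89,600 = $113,550; Ferraro $23,950 + $29,100 = $53,050; Chaudhri $23,950 + $110,700 = $134,650.

Marchetti: $53,800 · Quinlan: $113,550 · Ferraro: $53,050 · Chaudhri: $134,650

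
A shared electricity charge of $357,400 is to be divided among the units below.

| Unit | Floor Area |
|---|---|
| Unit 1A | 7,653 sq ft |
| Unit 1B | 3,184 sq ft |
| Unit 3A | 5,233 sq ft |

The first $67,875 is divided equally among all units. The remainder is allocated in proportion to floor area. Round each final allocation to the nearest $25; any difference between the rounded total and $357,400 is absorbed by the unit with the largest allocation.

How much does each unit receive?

$67,875 shared equally gives $22,625 per unit.
Remainder $289,525 by floor area (total 16,070): Unit 1A 137,880.20 → $137,875; Unit 1B 57,364.51 → $57,375; Unit 3A 94,280.29 → $94,275.
Totals: Unit 1A $22,625 + $137,875 = $160,500; Unit 1B $22,625 + $57,375 = $80,000; Unit 3A $22,625 + $94,275 = $116,900.

Unit 1A: $160,500 · Unit 1B: $80,000 · Unit 3A: $116,900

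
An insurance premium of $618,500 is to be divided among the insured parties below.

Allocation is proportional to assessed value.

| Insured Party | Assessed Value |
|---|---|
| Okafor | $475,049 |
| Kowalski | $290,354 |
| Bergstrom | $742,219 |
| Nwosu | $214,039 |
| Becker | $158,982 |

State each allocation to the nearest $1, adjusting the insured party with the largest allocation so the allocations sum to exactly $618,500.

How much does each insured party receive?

Combined assessed value = 1,880,643.
Unrounded shares: Okafor 475,049/1,880,643 × $618,500 = 156,232.63; Kowalski 290,354/1,880,643 × $618,500 = 95,490.72; Bergstrom 742,219/1,880,643 × $618,500 = 244,098.67; Nwosu 214,039/1,880,643 × $618,500 = 70,392.48; Becker 158,982/1,880,643 × $618,500 = 52,285.504.
After rounding ($1): Okafor $156,233; Kowalski $95,491; Bergstrom $244,099; Nwosu $70,392; Becker $52,286. Sum = $618,501.
Difference $618,500 − $618,501 = −$1 applied to largest allocation (Bergstrom): Bergstrom becomes $244,098.

Okafor: $156,233 | Kowalski: $95,491 | Bergstrom: $244,098 | Nwosu: $70,392 | Becker: $52,286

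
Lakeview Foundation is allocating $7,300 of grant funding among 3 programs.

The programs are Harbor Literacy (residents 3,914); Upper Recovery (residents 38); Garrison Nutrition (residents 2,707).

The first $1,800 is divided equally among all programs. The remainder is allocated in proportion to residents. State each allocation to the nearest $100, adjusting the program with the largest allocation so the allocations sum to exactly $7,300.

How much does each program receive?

$1,800 shared equally gives $600 per program.
Remainder $5,500 by residents (total 6,659): Harbor Literacy 3,232.77 → $3,200; Upper Recovery 31.39 → $0; Garrison Nutrition 2,235.85 → $2,200.
Rounding difference +$100 on remainder applied to Harbor Literacy.
Totals: Harbor Literacy $600 + $3,300 = $3,900; Upper Recovery $600 + $0 = $600; Garrison Nutrition $600 + $2,200 = $2,800.

Harbor Literacy: $3,900; Upper Recovery: $600; Garrison Nutrition: $2,800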